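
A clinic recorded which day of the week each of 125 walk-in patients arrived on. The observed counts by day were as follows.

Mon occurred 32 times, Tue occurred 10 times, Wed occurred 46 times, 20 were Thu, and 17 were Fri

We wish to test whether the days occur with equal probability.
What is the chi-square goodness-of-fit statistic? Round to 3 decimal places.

Under H₀ each category has probability 1/5, so each expected count is 125/5 = 25.
χ² = (32−25)²/25 + (10−25)²/25 + (46−25)²/25 + (20−25)²/25 + (17−25)²/25
   = 1.9600 + 9.0000 + 17.6400 + 1.0000 + 2.5600
Sum = 32.160

32.160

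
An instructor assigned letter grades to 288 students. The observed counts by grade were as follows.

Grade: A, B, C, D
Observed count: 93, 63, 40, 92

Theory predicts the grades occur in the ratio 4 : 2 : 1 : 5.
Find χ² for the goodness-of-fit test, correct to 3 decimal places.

Ratio total = 12. Expected counts: 288×4/12 = 96, 288×2/12 = 48, 288×1/12 = 24, 288×5/12 = 120.
χ² = (93−96)²/96 + (63−48)²/48 + (40−24)²/24 + (92−120)²/120
   = 0.0938 + 4.6875 + 10.6667 + 6.5333
Sum = 21.981

21.981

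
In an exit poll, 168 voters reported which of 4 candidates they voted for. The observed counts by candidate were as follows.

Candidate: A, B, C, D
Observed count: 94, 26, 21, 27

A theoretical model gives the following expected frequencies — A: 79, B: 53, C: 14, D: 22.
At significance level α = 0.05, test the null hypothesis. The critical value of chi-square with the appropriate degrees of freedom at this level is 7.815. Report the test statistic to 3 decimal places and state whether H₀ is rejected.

χ² = (94−79)²/79 + (26−53)²/53 + (21−14)²/14 + (27−22)²/22
   = 2.8481 + 13.7547 + 3.5000 + 1.1364
Sum = 21.239
df = 3. Since 21.239 > 7.815, we reject H₀.

21.239; reject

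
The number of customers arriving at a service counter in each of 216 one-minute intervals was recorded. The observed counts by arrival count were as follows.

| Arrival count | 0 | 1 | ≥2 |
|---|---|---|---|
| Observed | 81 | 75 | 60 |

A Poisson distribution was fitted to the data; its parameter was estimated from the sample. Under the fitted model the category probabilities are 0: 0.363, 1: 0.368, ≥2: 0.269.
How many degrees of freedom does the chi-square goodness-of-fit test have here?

1

There are k = 3 categories and 1 parameter estimated from the data, so df = 3 − 1 − 1 = 1.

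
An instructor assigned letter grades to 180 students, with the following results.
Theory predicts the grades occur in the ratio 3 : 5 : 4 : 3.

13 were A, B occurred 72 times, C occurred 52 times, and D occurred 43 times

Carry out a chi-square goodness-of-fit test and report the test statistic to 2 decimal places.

Ratio total = 15. Expected counts: 180×3/15 = 36, 180×5/15 = 60, 180×4/15 = 48, 180×3/15 = 36.
A: (13 − 36)²/36 = 529/36 = 14.694
B: (72 − 60)²/60 = 144/60 = 2.400
C: (52 − 48)²/48 = 16/48 = 0.333
D: (43 − 36)²/36 = 49/36 = 1.361
Sum = 18.79

18.79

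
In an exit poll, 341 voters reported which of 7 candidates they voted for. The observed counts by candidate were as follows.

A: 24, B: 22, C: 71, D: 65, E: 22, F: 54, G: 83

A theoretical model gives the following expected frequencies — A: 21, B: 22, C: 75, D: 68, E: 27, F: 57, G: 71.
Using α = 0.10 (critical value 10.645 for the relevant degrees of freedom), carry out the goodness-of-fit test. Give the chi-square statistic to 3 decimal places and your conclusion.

3.886; do not reject

χ² = (24−21)²/21 + (22−22)²/22 + (71−75)²/75 + (65−68)²/68 + (22−27)²/27 + (54−57)²/57 + (83−71)²/71
   = 0.4286 + 0.0000 + 0.2133 + 0.1324 + 0.9259 + 0.1579 + 2.0282
Sum = 3.886
df = 6. Since 3.886 < 10.645, we do not reject H₀.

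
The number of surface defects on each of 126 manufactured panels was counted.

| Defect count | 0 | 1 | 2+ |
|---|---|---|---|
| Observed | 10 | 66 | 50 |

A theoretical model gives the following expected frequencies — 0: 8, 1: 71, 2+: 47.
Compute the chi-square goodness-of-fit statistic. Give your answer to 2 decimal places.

0: (10 − 8)²/8 = 4/8 = 0.500
1: (66 − 71)²/71 = 25/71 = 0.352
2+: (50 − 47)²/47 = 9/47 = 0.191
Sum = 1.04

1.04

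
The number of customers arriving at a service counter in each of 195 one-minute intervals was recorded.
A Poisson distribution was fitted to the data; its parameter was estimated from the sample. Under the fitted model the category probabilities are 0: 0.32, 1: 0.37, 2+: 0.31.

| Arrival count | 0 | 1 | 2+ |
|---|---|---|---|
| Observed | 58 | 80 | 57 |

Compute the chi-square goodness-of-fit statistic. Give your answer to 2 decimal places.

Expected counts E_i = n·p_i: 195×0.32 = 62.4, 195×0.37 = 72.15, 195×0.31 = 60.45.
cat         O        E   (O−E)²/E
0          58     62.4      0.310
1          80    72.15      0.854
2+         57    60.45      0.197
Sum = 1.36

1.36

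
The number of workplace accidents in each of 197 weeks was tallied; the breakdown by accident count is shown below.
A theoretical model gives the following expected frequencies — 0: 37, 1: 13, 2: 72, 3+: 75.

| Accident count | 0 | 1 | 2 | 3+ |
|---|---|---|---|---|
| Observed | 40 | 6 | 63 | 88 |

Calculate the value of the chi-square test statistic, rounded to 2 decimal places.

7.39

cat         O        E   (O−E)²/E
0          40       37      0.243
1           6       13      3.769
2          63       72      1.125
3+         88       75      2.253
Sum = 7.39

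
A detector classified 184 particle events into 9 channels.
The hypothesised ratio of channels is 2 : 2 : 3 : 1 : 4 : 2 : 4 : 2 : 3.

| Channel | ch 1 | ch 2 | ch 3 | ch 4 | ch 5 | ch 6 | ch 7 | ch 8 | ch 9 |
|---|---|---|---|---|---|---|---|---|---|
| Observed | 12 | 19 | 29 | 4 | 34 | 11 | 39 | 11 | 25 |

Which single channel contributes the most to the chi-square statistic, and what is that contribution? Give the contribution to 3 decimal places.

ch 4, 2.000

Ratio total = 23. Expected counts: 184×2/23 = 16, 184×2/23 = 16, 184×3/23 = 24, 184×1/23 = 8, 184×4/23 = 32, 184×2/23 = 16, 184×4/23 = 32, 184×2/23 = 16, 184×3/23 = 24.
cat         O        E   (O−E)²/E
ch 1       12       16     1.0000
ch 2       19       16     0.5625
ch 3       29       24     1.0417
ch 4        4        8     2.0000
ch 5       34       32     0.1250
ch 6       11       16     1.5625
ch 7       39       32     1.5313
ch 8       11       16     1.5625
ch 9       25       24     0.0417
The largest term is for ch 4: 2.000.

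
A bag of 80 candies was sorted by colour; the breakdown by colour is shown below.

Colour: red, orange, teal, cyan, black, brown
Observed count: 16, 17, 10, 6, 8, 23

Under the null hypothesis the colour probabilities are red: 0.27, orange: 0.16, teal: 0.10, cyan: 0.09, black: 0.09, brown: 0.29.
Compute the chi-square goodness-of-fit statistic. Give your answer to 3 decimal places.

3.621

Expected counts E_i = n·p_i: 80×0.27 = 21.6, 80×0.16 = 12.8, 80×0.10 = 8, 80×0.09 = 7.2, 80×0.09 = 7.2, 80×0.29 = 23.2.
χ² = (16−21.6)²/21.6 + (17−12.8)²/12.8 + (10−8)²/8 + (6−7.2)²/7.2 + (8−7.2)²/7.2 + (23−23.2)²/23.2
   = 1.4519 + 1.3781 + 0.5000 + 0.2000 + 0.0889 + 0.0017
Sum = 3.621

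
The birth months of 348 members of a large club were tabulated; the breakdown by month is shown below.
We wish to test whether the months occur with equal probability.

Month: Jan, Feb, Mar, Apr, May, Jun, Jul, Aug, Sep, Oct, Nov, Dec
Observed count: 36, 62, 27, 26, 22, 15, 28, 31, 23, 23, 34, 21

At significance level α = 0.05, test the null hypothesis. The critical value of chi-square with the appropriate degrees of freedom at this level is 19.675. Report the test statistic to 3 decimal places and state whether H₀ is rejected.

Expected count for each of the 12 categories: 348/12 = 29.
cat         O        E   (O−E)²/E
Jan        36       29     1.6897
Feb        62       29    37.5517
Mar        27       29     0.1379
Apr        26       29     0.3103
May        22       29     1.6897
Jun        15       29     6.7586
Jul        28       29     0.0345
Aug        31       29     0.1379
Sep        23       29     1.2414
Oct        23       29     1.2414
Nov        34       29     0.8621
Dec        21       29     2.2069
Sum = 53.862
df = 11. Since 53.862 > 19.675, we reject H₀.

53.862; reject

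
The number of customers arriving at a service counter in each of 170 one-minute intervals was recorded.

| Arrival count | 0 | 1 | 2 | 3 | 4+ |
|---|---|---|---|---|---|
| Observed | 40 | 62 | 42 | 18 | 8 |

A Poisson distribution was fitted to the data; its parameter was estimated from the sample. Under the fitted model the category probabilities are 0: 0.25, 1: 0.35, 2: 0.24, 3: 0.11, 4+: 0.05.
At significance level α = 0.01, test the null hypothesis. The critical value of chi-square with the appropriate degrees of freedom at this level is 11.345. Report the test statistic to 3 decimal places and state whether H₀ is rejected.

Expected counts E_i = n·p_i: 170×0.25 = 42.5, 170×0.35 = 59.5, 170×0.24 = 40.8, 170×0.11 = 18.7, 170×0.05 = 8.5.
0: (40 − 42.5)²/42.5 = 6.25/42.5 = 0.1471
1: (62 − 59.5)²/59.5 = 6.25/59.5 = 0.1050
2: (42 − 40.8)²/40.8 = 1.44/40.8 = 0.0353
3: (18 − 18.7)²/18.7 = 0.49/18.7 = 0.0262
4+: (8 − 8.5)²/8.5 = 0.25/8.5 = 0.0294
Sum = 0.343
df = 3. Since 0.343 < 11.345, we do not reject H₀.

0.343; do not reject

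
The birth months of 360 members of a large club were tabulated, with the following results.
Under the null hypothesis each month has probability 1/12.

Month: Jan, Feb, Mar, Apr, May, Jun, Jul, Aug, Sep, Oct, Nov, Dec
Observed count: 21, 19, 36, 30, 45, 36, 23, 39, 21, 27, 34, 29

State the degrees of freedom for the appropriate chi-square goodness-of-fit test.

11

There are k = 12 categories and no parameters were estimated from the data, so df = 12 − 1 = 11.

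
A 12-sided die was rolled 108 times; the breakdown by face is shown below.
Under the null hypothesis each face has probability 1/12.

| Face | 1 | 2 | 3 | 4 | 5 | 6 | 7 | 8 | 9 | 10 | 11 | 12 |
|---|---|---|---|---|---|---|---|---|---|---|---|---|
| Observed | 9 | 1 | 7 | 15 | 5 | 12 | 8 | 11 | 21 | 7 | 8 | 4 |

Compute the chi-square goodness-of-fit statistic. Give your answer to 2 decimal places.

Under H₀ each category has probability 1/12, so each expected count is 108/12 = 9.
1: (9 − 9)²/9 = 0/9 = 0.000
2: (1 − 9)²/9 = 64/9 = 7.111
3: (7 − 9)²/9 = 4/9 = 0.444
4: (15 − 9)²/9 = 36/9 = 4.000
5: (5 − 9)²/9 = 16/9 = 1.778
6: (12 − 9)²/9 = 9/9 = 1.000
7: (8 − 9)²/9 = 1/9 = 0.111
8: (11 − 9)²/9 = 4/9 = 0.444
9: (21 − 9)²/9 = 144/9 = 16.000
10: (7 − 9)²/9 = 4/9 = 0.444
11: (8 − 9)²/9 = 1/9 = 0.111
12: (4 − 9)²/9 = 25/9 = 2.778
Sum = 34.22

34.22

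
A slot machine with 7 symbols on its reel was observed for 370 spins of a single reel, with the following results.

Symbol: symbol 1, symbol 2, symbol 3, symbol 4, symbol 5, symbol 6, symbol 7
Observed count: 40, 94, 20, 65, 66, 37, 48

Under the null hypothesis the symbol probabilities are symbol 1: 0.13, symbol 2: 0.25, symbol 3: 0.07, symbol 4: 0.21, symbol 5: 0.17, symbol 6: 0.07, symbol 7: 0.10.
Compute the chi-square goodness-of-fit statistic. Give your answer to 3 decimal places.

12.988

Expected counts E_i = n·p_i: 370×0.13 = 48.1, 370×0.25 = 92.5, 370×0.07 = 25.9, 370×0.21 = 77.7, 370×0.17 = 62.9, 370×0.07 = 25.9, 370×0.10 = 37.
χ² = (40−48.1)²/48.1 + (94−92.5)²/92.5 + (20−25.9)²/25.9 + (65−77.7)²/77.7 + (66−62.9)²/62.9 + (37−25.9)²/25.9 + (48−37)²/37
   = 1.3640 + 0.0243 + 1.3440 + 2.0758 + 0.1528 + 4.7571 + 3.2703
Sum = 12.988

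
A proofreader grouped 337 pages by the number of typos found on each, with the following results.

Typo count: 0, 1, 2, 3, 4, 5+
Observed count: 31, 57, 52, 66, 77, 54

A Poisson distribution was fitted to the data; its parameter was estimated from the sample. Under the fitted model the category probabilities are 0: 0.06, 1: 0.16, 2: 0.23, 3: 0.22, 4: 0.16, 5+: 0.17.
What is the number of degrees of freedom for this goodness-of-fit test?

4

There are k = 6 categories and 1 parameter estimated from the data, so df = 6 − 1 − 1 = 4.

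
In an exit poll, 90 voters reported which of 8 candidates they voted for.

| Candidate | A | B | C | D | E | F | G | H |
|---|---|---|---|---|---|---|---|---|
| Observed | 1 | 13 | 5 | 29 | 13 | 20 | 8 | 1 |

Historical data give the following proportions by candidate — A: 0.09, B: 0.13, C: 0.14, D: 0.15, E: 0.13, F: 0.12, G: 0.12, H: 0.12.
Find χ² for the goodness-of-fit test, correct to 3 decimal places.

Expected counts E_i = n·p_i: 90×0.09 = 8.1, 90×0.13 = 11.7, 90×0.14 = 12.6, 90×0.15 = 13.5, 90×0.13 = 11.7, 90×0.12 = 10.8, 90×0.12 = 10.8, 90×0.12 = 10.8.
cat         O        E   (O−E)²/E
A           1      8.1     6.2235
B          13     11.7     0.1444
C           5     12.6     4.5841
D          29     13.5    17.7963
E          13     11.7     0.1444
F          20     10.8     7.8370
G           8     10.8     0.7259
H           1     10.8     8.8926
Sum = 46.348

46.348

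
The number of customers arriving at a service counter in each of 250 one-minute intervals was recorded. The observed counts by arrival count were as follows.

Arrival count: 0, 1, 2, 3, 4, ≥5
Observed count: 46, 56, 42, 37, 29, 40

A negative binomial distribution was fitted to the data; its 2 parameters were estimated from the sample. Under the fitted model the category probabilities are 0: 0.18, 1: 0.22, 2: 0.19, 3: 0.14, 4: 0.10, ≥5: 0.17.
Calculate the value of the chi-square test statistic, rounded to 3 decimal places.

Expected counts E_i = n·p_i: 250×0.18 = 45, 250×0.22 = 55, 250×0.19 = 47.5, 250×0.14 = 35, 250×0.10 = 25, 250×0.17 = 42.5.
cat         O        E   (O−E)²/E
0          46       45     0.0222
1          56       55     0.0182
2          42     47.5     0.6368
3          37       35     0.1143
4          29       25     0.6400
≥5         40     42.5     0.1471
Sum = 1.579

1.579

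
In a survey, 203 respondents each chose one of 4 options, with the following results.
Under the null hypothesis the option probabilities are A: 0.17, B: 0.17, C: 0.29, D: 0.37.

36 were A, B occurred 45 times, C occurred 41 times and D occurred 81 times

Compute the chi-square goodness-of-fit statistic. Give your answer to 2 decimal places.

9.14

Expected counts E_i = n·p_i: 203×0.17 = 34.51, 203×0.17 = 34.51, 203×0.29 = 58.87, 203×0.37 = 75.11.
cat         O        E   (O−E)²/E
A          36    34.51      0.064
B          45    34.51      3.189
C          41    58.87      5.424
D          81    75.11      0.462
Sum = 9.14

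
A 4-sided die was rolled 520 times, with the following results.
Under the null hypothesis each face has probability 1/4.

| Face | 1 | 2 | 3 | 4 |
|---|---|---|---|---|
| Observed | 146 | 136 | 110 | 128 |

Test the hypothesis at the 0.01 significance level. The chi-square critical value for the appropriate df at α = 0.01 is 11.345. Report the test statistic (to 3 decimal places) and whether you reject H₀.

Expected count for each of the 4 categories: 520/4 = 130.
χ² = (146−130)²/130 + (136−130)²/130 + (110−130)²/130 + (128−130)²/130
   = 1.9692 + 0.2769 + 3.0769 + 0.0308
Sum = 5.354
df = 3. Since 5.354 < 11.345, we do not reject H₀.

5.354; do not reject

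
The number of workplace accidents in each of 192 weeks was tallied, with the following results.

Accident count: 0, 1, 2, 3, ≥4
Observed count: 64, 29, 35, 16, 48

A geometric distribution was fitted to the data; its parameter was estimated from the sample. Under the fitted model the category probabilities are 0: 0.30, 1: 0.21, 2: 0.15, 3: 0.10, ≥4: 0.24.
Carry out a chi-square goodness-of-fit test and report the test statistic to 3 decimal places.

5.837

Expected counts E_i = n·p_i: 192×0.30 = 57.6, 192×0.21 = 40.32, 192×0.15 = 28.8, 192×0.10 = 19.2, 192×0.24 = 46.08.
0: (64 − 57.6)²/57.6 = 40.96/57.6 = 0.7111
1: (29 − 40.32)²/40.32 = 128.1424/40.32 = 3.1781
2: (35 − 28.8)²/28.8 = 38.44/28.8 = 1.3347
3: (16 − 19.2)²/19.2 = 10.24/19.2 = 0.5333
≥4: (48 − 46.08)²/46.08 = 3.6864/46.08 = 0.0800
Sum = 5.837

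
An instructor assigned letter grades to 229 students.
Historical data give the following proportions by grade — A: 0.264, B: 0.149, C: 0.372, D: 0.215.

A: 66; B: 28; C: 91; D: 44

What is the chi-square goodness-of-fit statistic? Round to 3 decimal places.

Expected counts E_i = n·p_i: 229×0.264 = 60.456, 229×0.149 = 34.121, 229×0.372 = 85.188, 229×0.215 = 49.235.
χ² = (66−60.456)²/60.456 + (28−34.121)²/34.121 + (91−85.188)²/85.188 + (44−49.235)²/49.235
   = 0.5084 + 1.0981 + 0.3965 + 0.5566
Sum = 2.560

2.560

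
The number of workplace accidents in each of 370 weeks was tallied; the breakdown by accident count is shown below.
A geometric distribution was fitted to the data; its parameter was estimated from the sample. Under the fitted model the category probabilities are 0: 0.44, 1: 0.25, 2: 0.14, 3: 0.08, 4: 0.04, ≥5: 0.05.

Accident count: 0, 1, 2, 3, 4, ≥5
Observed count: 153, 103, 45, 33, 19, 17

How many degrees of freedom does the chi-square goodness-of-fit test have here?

4

There are k = 6 categories and 1 parameter estimated from the data, so df = 6 − 1 − 1 = 4.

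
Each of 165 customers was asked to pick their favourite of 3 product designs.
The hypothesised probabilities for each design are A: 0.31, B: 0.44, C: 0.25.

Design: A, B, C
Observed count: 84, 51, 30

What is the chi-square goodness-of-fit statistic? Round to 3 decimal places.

Expected counts E_i = n·p_i: 165×0.31 = 51.15, 165×0.44 = 72.6, 165×0.25 = 41.25.
cat         O        E   (O−E)²/E
A          84    51.15    21.0972
B          51     72.6     6.4264
C          30    41.25     3.0682
Sum = 30.592

30.592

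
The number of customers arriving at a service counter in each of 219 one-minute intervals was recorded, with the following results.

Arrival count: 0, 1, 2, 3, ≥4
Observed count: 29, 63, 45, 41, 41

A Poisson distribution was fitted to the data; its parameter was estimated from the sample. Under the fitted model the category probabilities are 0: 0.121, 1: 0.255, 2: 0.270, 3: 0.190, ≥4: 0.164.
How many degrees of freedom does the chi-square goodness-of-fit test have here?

There are k = 5 categories and 1 parameter estimated from the data, so df = 5 − 1 − 1 = 3.

3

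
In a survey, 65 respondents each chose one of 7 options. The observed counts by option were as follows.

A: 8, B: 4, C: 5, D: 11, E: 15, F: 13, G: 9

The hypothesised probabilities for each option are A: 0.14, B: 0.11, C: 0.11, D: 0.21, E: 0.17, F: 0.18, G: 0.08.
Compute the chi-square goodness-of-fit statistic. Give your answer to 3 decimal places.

7.015

Expected counts E_i = n·p_i: 65×0.14 = 9.1, 65×0.11 = 7.15, 65×0.11 = 7.15, 65×0.21 = 13.65, 65×0.17 = 11.05, 65×0.18 = 11.7, 65×0.08 = 5.2.
A: (8 − 9.1)²/9.1 = 1.21/9.1 = 0.1330
B: (4 − 7.15)²/7.15 = 9.9225/7.15 = 1.3878
C: (5 − 7.15)²/7.15 = 4.6225/7.15 = 0.6465
D: (11 − 13.65)²/13.65 = 7.0225/13.65 = 0.5145
E: (15 − 11.05)²/11.05 = 15.6025/11.05 = 1.4120
F: (13 − 11.7)²/11.7 = 1.69/11.7 = 0.1444
G: (9 − 5.2)²/5.2 = 14.44/5.2 = 2.7769
Sum = 7.015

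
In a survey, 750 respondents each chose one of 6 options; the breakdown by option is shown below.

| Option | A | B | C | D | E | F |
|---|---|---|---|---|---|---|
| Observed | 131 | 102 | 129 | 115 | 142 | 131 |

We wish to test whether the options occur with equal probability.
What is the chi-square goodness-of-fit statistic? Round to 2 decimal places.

8.05

Expected count for each of the 6 categories: 750/6 = 125.
A: (131 − 125)²/125 = 36/125 = 0.288
B: (102 − 125)²/125 = 529/125 = 4.232
C: (129 − 125)²/125 = 16/125 = 0.128
D: (115 − 125)²/125 = 100/125 = 0.800
E: (142 − 125)²/125 = 289/125 = 2.312
F: (131 − 125)²/125 = 36/125 = 0.288
Sum = 8.05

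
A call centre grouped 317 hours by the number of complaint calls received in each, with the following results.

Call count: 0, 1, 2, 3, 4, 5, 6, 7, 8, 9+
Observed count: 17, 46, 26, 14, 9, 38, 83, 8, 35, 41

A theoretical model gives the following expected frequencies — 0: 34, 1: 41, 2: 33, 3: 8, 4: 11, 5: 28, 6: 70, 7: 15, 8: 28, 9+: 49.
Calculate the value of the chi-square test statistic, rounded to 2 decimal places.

0: (17 − 34)²/34 = 289/34 = 8.500
1: (46 − 41)²/41 = 25/41 = 0.610
2: (26 − 33)²/33 = 49/33 = 1.485
3: (14 − 8)²/8 = 36/8 = 4.500
4: (9 − 11)²/11 = 4/11 = 0.364
5: (38 − 28)²/28 = 100/28 = 3.571
6: (83 − 70)²/70 = 169/70 = 2.414
7: (8 − 15)²/15 = 49/15 = 3.267
8: (35 − 28)²/28 = 49/28 = 1.750
9+: (41 − 49)²/49 = 64/49 = 1.306
Sum = 27.77

27.77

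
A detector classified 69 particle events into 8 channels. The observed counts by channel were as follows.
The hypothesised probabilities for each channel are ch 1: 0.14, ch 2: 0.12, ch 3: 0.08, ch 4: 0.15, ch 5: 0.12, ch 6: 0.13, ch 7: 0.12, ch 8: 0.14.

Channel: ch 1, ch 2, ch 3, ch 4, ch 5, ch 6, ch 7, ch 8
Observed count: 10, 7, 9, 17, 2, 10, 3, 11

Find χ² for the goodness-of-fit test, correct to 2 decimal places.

Expected counts E_i = n·p_i: 69×0.14 = 9.66, 69×0.12 = 8.28, 69×0.08 = 5.52, 69×0.15 = 10.35, 69×0.12 = 8.28, 69×0.13 = 8.97, 69×0.12 = 8.28, 69×0.14 = 9.66.
ch 1: (10 − 9.66)²/9.66 = 0.1156/9.66 = 0.012
ch 2: (7 − 8.28)²/8.28 = 1.6384/8.28 = 0.198
ch 3: (9 − 5.52)²/5.52 = 12.1104/5.52 = 2.194
ch 4: (17 − 10.35)²/10.35 = 44.2225/10.35 = 4.273
ch 5: (2 − 8.28)²/8.28 = 39.4384/8.28 = 4.763
ch 6: (10 − 8.97)²/8.97 = 1.0609/8.97 = 0.118
ch 7: (3 − 8.28)²/8.28 = 27.8784/8.28 = 3.367
ch 8: (11 − 9.66)²/9.66 = 1.7956/9.66 = 0.186
Sum = 15.11

15.11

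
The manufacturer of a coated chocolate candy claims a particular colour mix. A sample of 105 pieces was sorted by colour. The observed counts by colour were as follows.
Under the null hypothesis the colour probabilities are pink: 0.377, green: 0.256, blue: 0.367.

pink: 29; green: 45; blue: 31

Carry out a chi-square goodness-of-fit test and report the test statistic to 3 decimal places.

Expected counts E_i = n·p_i: 105×0.377 = 39.585, 105×0.256 = 26.88, 105×0.367 = 38.535.
cat         O        E   (O−E)²/E
pink       29   39.585     2.8304
green      45    26.88    12.2148
blue       31   38.535     1.4734
Sum = 16.519

16.519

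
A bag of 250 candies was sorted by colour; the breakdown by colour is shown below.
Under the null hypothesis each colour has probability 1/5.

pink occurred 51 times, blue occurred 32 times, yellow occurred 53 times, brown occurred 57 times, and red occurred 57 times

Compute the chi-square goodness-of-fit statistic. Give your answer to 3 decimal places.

Expected count for each of the 5 categories: 250/5 = 50.
χ² = (51−50)²/50 + (32−50)²/50 + (53−50)²/50 + (57−50)²/50 + (57−50)²/50
   = 0.0200 + 6.4800 + 0.1800 + 0.9800 + 0.9800
Sum = 8.640

8.640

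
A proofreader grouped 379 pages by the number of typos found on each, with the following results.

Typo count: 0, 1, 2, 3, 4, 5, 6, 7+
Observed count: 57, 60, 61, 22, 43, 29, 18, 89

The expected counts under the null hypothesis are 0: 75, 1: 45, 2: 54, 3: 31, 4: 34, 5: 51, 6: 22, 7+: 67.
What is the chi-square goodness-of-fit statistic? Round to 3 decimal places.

χ² = (57−75)²/75 + (60−45)²/45 + (61−54)²/54 + (22−31)²/31 + (43−34)²/34 + (29−51)²/51 + (18−22)²/22 + (89−67)²/67
   = 4.3200 + 5.0000 + 0.9074 + 2.6129 + 2.3824 + 9.4902 + 0.7273 + 7.2239
Sum = 32.664

32.664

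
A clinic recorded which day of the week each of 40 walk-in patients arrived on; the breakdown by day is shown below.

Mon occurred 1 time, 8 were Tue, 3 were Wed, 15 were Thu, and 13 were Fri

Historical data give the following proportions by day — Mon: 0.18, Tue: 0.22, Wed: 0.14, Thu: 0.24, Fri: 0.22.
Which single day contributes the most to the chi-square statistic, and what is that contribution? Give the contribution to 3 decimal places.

Expected counts E_i = n·p_i: 40×0.18 = 7.2, 40×0.22 = 8.8, 40×0.14 = 5.6, 40×0.24 = 9.6, 40×0.22 = 8.8.
Mon: (1 − 7.2)²/7.2 = 38.44/7.2 = 5.3389
Tue: (8 − 8.8)²/8.8 = 0.64/8.8 = 0.0727
Wed: (3 − 5.6)²/5.6 = 6.76/5.6 = 1.2071
Thu: (15 − 9.6)²/9.6 = 29.16/9.6 = 3.0375
Fri: (13 − 8.8)²/8.8 = 17.64/8.8 = 2.0045
The largest term is for Mon: 5.339.

Mon, 5.339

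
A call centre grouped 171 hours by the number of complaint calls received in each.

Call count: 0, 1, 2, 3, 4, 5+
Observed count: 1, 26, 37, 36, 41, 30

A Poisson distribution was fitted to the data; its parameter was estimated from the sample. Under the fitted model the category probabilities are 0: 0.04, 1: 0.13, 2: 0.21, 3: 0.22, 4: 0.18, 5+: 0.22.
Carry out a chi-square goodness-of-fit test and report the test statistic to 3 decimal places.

10.665

Expected counts E_i = n·p_i: 171×0.04 = 6.84, 171×0.13 = 22.23, 171×0.21 = 35.91, 171×0.22 = 37.62, 171×0.18 = 30.78, 171×0.22 = 37.62.
cat         O        E   (O−E)²/E
0           1     6.84     4.9862
1          26    22.23     0.6394
2          37    35.91     0.0331
3          36    37.62     0.0698
4          41    30.78     3.3934
5+         30    37.62     1.5434
Sum = 10.665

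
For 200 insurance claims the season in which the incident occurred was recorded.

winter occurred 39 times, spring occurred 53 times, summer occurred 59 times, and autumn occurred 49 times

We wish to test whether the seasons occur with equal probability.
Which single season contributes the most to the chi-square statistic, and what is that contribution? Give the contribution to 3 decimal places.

Expected count for each of the 4 categories: 200/4 = 50.
χ² = (39−50)²/50 + (53−50)²/50 + (59−50)²/50 + (49−50)²/50
   = 2.4200 + 0.1800 + 1.6200 + 0.0200
The largest term is for winter: 2.420.

winter, 2.420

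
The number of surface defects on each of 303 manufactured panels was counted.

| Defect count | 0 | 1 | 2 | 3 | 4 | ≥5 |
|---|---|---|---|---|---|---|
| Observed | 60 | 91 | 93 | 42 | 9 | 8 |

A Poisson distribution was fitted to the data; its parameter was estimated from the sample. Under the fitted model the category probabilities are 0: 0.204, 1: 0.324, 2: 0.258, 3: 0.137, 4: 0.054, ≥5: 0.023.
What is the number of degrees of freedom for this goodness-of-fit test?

There are k = 6 categories and 1 parameter estimated from the data, so df = 6 − 1 − 1 = 4.

4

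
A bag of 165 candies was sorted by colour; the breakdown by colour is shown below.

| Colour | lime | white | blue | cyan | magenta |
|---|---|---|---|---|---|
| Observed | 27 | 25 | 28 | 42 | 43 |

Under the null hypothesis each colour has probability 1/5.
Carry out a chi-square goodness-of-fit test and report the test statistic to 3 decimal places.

9.273

Under H₀ each category has probability 1/5, so each expected count is 165/5 = 33.
χ² = (27−33)²/33 + (25−33)²/33 + (28−33)²/33 + (42−33)²/33 + (43−33)²/33
   = 1.0909 + 1.9394 + 0.7576 + 2.4545 + 3.0303
Sum = 9.273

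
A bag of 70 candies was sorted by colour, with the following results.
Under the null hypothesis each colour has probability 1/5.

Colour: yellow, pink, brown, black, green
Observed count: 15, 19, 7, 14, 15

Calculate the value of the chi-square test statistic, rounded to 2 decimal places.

5.43

Expected count for each of the 5 categories: 70/5 = 14.
cat         O        E   (O−E)²/E
yellow     15       14      0.071
pink       19       14      1.786
brown       7       14      3.500
black      14       14      0.000
green      15       14      0.071
Sum = 5.43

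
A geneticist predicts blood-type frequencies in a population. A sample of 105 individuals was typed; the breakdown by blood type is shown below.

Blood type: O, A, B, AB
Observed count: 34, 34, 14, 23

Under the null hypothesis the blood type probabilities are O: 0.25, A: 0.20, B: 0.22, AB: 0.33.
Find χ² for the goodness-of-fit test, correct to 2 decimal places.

17.84

Expected counts E_i = n·p_i: 105×0.25 = 26.25, 105×0.20 = 21, 105×0.22 = 23.1, 105×0.33 = 34.65.
O: (34 − 26.25)²/26.25 = 60.0625/26.25 = 2.288
A: (34 − 21)²/21 = 169/21 = 8.048
B: (14 − 23.1)²/23.1 = 82.81/23.1 = 3.585
AB: (23 − 34.65)²/34.65 = 135.7225/34.65 = 3.917
Sum = 17.84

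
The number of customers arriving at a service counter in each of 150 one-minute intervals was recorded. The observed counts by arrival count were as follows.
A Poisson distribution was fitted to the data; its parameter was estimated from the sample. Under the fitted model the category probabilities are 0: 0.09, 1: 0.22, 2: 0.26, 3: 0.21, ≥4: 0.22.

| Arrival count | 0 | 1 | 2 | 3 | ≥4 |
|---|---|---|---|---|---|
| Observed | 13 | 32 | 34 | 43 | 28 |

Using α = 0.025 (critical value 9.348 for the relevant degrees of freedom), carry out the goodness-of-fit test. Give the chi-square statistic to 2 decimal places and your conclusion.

5.65; do not reject

Expected counts E_i = n·p_i: 150×0.09 = 13.5, 150×0.22 = 33, 150×0.26 = 39, 150×0.21 = 31.5, 150×0.22 = 33.
0: (13 − 13.5)²/13.5 = 0.25/13.5 = 0.019
1: (32 − 33)²/33 = 1/33 = 0.030
2: (34 − 39)²/39 = 25/39 = 0.641
3: (43 − 31.5)²/31.5 = 132.25/31.5 = 4.198
≥4: (28 − 33)²/33 = 25/33 = 0.758
Sum = 5.65
df = 3. Since 5.65 < 9.348, we do not reject H₀.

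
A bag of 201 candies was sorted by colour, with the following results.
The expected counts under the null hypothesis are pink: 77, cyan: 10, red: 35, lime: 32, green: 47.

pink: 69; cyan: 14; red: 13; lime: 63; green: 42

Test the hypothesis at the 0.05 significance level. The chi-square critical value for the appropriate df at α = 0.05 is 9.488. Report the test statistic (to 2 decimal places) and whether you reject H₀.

cat         O        E   (O−E)²/E
pink       69       77      0.831
cyan       14       10      1.600
red        13       35     13.829
lime       63       32     30.031
green      42       47      0.532
Sum = 46.82
df = 4. Since 46.82 > 9.488, we reject H₀.

46.82; reject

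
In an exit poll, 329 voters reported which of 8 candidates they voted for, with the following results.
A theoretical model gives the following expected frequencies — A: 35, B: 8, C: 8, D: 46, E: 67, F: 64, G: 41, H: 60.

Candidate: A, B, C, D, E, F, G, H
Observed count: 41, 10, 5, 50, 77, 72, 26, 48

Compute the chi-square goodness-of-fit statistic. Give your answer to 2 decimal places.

A: (41 − 35)²/35 = 36/35 = 1.029
B: (10 − 8)²/8 = 4/8 = 0.500
C: (5 − 8)²/8 = 9/8 = 1.125
D: (50 − 46)²/46 = 16/46 = 0.348
E: (77 − 67)²/67 = 100/67 = 1.493
F: (72 − 64)²/64 = 64/64 = 1.000
G: (26 − 41)²/41 = 225/41 = 5.488
H: (48 − 60)²/60 = 144/60 = 2.400
Sum = 13.38

13.38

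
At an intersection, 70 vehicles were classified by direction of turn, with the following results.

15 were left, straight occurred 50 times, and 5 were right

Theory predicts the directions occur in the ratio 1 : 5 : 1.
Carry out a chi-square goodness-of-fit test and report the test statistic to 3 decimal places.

5.000

Ratio total = 7. Expected counts: 70×1/7 = 10, 70×5/7 = 50, 70×1/7 = 10.
left: (15 − 10)²/10 = 25/10 = 2.5000
straight: (50 − 50)²/50 = 0/50 = 0.0000
right: (5 − 10)²/10 = 25/10 = 2.5000
Sum = 5.000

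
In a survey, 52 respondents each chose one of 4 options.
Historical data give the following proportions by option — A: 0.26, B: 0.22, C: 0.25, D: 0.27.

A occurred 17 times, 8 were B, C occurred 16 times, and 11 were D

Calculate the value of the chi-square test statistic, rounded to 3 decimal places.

3.281

Expected counts E_i = n·p_i: 52×0.26 = 13.52, 52×0.22 = 11.44, 52×0.25 = 13, 52×0.27 = 14.04.
χ² = (17−13.52)²/13.52 + (8−11.44)²/11.44 + (16−13)²/13 + (11−14.04)²/14.04
   = 0.8957 + 1.0344 + 0.6923 + 0.6582
Sum = 3.281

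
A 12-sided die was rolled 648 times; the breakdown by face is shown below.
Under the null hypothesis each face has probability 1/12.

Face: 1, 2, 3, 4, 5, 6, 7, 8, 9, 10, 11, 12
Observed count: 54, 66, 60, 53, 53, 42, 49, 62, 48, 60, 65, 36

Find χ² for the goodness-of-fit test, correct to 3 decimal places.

Under H₀ each category has probability 1/12, so each expected count is 648/12 = 54.
cat         O        E   (O−E)²/E
1          54       54     0.0000
2          66       54     2.6667
3          60       54     0.6667
4          53       54     0.0185
5          53       54     0.0185
6          42       54     2.6667
7          49       54     0.4630
8          62       54     1.1852
9          48       54     0.6667
10         60       54     0.6667
11         65       54     2.2407
12         36       54     6.0000
Sum = 17.259

17.259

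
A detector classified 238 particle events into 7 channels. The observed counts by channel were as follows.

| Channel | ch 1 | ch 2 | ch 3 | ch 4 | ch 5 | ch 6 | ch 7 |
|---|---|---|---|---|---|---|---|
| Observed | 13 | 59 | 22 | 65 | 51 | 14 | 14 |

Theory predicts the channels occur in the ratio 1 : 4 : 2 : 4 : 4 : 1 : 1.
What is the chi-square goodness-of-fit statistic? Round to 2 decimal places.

Ratio total = 17. Expected counts: 238×1/17 = 14, 238×4/17 = 56, 238×2/17 = 28, 238×4/17 = 56, 238×4/17 = 56, 238×1/17 = 14, 238×1/17 = 14.
cat         O        E   (O−E)²/E
ch 1       13       14      0.071
ch 2       59       56      0.161
ch 3       22       28      1.286
ch 4       65       56      1.446
ch 5       51       56      0.446
ch 6       14       14      0.000
ch 7       14       14      0.000
Sum = 3.41

3.41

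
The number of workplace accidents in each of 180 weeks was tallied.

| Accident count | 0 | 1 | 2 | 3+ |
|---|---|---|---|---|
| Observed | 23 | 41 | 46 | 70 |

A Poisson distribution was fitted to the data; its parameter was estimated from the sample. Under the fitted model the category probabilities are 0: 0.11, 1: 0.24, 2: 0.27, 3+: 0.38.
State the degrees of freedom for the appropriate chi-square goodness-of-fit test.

2

There are k = 4 categories and 1 parameter estimated from the data, so df = 4 − 1 − 1 = 2.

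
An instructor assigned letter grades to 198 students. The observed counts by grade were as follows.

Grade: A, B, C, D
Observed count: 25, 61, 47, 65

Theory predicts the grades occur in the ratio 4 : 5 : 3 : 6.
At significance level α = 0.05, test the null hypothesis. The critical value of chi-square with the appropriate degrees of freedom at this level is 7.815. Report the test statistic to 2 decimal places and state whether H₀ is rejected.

14.81; reject

Ratio total = 18. Expected counts: 198×4/18 = 44, 198×5/18 = 55, 198×3/18 = 33, 198×6/18 = 66.
χ² = (25−44)²/44 + (61−55)²/55 + (47−33)²/33 + (65−66)²/66
   = 8.205 + 0.655 + 5.939 + 0.015
Sum = 14.81
df = 3. Since 14.81 > 7.815, we reject H₀.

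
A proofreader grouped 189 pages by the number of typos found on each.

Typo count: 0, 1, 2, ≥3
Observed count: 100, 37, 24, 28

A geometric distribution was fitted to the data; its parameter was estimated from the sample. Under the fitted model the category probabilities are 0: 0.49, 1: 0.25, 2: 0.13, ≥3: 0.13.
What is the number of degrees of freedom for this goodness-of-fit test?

2

There are k = 4 categories and 1 parameter estimated from the data, so df = 4 − 1 − 1 = 2.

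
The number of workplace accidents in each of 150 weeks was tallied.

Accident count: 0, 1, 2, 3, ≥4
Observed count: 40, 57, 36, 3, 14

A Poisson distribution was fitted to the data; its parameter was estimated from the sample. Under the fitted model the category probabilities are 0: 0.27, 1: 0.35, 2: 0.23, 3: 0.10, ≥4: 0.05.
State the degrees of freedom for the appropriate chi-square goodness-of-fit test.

3

There are k = 5 categories and 1 parameter estimated from the data, so df = 5 − 1 − 1 = 3.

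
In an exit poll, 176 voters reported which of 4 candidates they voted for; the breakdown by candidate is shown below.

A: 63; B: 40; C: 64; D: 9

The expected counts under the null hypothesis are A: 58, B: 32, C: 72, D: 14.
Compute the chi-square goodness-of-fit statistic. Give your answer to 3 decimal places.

χ² = (63−58)²/58 + (40−32)²/32 + (64−72)²/72 + (9−14)²/14
   = 0.4310 + 2.0000 + 0.8889 + 1.7857
Sum = 5.106

5.106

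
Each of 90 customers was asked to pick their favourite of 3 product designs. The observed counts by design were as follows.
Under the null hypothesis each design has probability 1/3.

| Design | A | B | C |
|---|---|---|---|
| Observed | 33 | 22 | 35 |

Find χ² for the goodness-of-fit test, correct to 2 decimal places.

3.27

Expected count for each of the 3 categories: 90/3 = 30.
A: (33 − 30)²/30 = 9/30 = 0.300
B: (22 − 30)²/30 = 64/30 = 2.133
C: (35 − 30)²/30 = 25/30 = 0.833
Sum = 3.27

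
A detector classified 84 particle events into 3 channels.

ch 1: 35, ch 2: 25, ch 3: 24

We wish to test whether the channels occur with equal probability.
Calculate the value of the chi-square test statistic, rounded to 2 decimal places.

Under H₀ each category has probability 1/3, so each expected count is 84/3 = 28.
ch 1: (35 − 28)²/28 = 49/28 = 1.750
ch 2: (25 − 28)²/28 = 9/28 = 0.321
ch 3: (24 − 28)²/28 = 16/28 = 0.571
Sum = 2.64

2.64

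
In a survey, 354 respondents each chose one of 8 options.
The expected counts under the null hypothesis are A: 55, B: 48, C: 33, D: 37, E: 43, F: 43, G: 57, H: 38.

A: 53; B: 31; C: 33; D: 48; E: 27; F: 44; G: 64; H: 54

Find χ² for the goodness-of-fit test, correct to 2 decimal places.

22.94

A: (53 − 55)²/55 = 4/55 = 0.073
B: (31 − 48)²/48 = 289/48 = 6.021
C: (33 − 33)²/33 = 0/33 = 0.000
D: (48 − 37)²/37 = 121/37 = 3.270
E: (27 − 43)²/43 = 256/43 = 5.953
F: (44 − 43)²/43 = 1/43 = 0.023
G: (64 − 57)²/57 = 49/57 = 0.860
H: (54 − 38)²/38 = 256/38 = 6.737
Sum = 22.94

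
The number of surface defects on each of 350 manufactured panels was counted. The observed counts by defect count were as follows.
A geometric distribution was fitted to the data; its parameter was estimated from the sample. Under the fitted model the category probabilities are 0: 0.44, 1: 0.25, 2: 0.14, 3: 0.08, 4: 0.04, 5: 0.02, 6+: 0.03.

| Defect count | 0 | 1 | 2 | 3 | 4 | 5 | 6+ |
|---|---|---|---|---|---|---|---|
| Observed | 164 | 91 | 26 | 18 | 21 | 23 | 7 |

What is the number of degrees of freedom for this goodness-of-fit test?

There are k = 7 categories and 1 parameter estimated from the data, so df = 7 − 1 − 1 = 5.

5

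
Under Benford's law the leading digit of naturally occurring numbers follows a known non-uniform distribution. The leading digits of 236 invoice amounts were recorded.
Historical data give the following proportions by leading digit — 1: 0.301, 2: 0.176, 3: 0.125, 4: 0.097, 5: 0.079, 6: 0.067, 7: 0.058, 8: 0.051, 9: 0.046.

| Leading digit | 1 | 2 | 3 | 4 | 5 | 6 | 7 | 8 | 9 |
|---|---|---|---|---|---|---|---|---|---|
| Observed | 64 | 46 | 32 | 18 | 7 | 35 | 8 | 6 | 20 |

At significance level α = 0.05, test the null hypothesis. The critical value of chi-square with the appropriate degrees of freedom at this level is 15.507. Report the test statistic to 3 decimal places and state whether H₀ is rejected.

Expected counts E_i = n·p_i: 236×0.301 = 71.036, 236×0.176 = 41.536, 236×0.125 = 29.5, 236×0.097 = 22.892, 236×0.079 = 18.644, 236×0.067 = 15.812, 236×0.058 = 13.688, 236×0.051 = 12.036, 236×0.046 = 10.856.
1: (64 − 71.036)²/71.036 = 49.505296/71.036 = 0.6969
2: (46 − 41.536)²/41.536 = 19.927296/41.536 = 0.4798
3: (32 − 29.5)²/29.5 = 6.25/29.5 = 0.2119
4: (18 − 22.892)²/22.892 = 23.931664/22.892 = 1.0454
5: (7 − 18.644)²/18.644 = 135.582736/18.644 = 7.2722
6: (35 − 15.812)²/15.812 = 368.179344/15.812 = 23.2848
7: (8 − 13.688)²/13.688 = 32.353344/13.688 = 2.3636
8: (6 − 12.036)²/12.036 = 36.433296/12.036 = 3.0270
9: (20 − 10.856)²/10.856 = 83.612736/10.856 = 7.7020
Sum = 46.084
df = 8. Since 46.084 > 15.507, we reject H₀.

46.084; reject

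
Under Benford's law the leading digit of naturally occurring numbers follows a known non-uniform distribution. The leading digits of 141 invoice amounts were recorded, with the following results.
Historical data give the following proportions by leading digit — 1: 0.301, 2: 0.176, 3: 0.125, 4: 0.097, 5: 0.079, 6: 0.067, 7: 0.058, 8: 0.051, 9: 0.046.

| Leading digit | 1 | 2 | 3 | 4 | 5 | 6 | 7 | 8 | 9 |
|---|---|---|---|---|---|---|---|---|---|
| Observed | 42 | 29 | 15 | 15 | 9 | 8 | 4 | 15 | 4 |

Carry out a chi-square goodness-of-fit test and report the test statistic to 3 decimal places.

Expected counts E_i = n·p_i: 141×0.301 = 42.441, 141×0.176 = 24.816, 141×0.125 = 17.625, 141×0.097 = 13.677, 141×0.079 = 11.139, 141×0.067 = 9.447, 141×0.058 = 8.178, 141×0.051 = 7.191, 141×0.046 = 6.486.
χ² = (42−42.441)²/42.441 + (29−24.816)²/24.816 + (15−17.625)²/17.625 + (15−13.677)²/13.677 + (9−11.139)²/11.139 + (8−9.447)²/9.447 + (4−8.178)²/8.178 + (15−7.191)²/7.191 + (4−6.486)²/6.486
   = 0.0046 + 0.7054 + 0.3910 + 0.1280 + 0.4107 + 0.2216 + 2.1345 + 8.4801 + 0.9529
Sum = 13.429

13.429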